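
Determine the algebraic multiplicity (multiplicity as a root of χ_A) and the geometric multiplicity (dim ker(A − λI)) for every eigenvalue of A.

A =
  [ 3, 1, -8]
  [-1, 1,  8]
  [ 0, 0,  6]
λ = 2: alg = 2, geom = 1; λ = 6: alg = 1, geom = 1

Step 1 — factor the characteristic polynomial to read off the algebraic multiplicities:
  χ_A(x) = (x - 6)*(x - 2)^2

Step 2 — compute geometric multiplicities via the rank-nullity identity g(λ) = n − rank(A − λI):
  rank(A − (2)·I) = 2, so dim ker(A − (2)·I) = n − 2 = 1
  rank(A − (6)·I) = 2, so dim ker(A − (6)·I) = n − 2 = 1

Summary:
  λ = 2: algebraic multiplicity = 2, geometric multiplicity = 1
  λ = 6: algebraic multiplicity = 1, geometric multiplicity = 1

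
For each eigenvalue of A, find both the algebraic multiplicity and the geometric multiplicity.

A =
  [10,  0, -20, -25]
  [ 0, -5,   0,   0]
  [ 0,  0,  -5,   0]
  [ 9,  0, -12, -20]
λ = -5: alg = 4, geom = 3

Step 1 — factor the characteristic polynomial to read off the algebraic multiplicities:
  χ_A(x) = (x + 5)^4

Step 2 — compute geometric multiplicities via the rank-nullity identity g(λ) = n − rank(A − λI):
  rank(A − (-5)·I) = 1, so dim ker(A − (-5)·I) = n − 1 = 3

Summary:
  λ = -5: algebraic multiplicity = 4, geometric multiplicity = 3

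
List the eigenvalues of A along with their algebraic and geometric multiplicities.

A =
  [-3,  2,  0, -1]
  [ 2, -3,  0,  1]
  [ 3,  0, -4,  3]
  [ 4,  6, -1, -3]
λ = -4: alg = 3, geom = 1; λ = -1: alg = 1, geom = 1

Step 1 — factor the characteristic polynomial to read off the algebraic multiplicities:
  χ_A(x) = (x + 1)*(x + 4)^3

Step 2 — compute geometric multiplicities via the rank-nullity identity g(λ) = n − rank(A − λI):
  rank(A − (-4)·I) = 3, so dim ker(A − (-4)·I) = n − 3 = 1
  rank(A − (-1)·I) = 3, so dim ker(A − (-1)·I) = n − 3 = 1

Summary:
  λ = -4: algebraic multiplicity = 3, geometric multiplicity = 1
  λ = -1: algebraic multiplicity = 1, geometric multiplicity = 1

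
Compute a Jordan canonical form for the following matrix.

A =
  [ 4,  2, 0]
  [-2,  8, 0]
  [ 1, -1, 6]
J_2(6) ⊕ J_1(6)

The characteristic polynomial is
  det(x·I − A) = x^3 - 18*x^2 + 108*x - 216 = (x - 6)^3

Eigenvalues and multiplicities (the geometric multiplicity of λ is n − rank(A − λI), which equals the number of Jordan blocks for λ):
  λ = 6: algebraic multiplicity = 3, geometric multiplicity = 2

Determining the block sizes for each eigenvalue:
  λ = 6: 2 blocks summing to 3 forces exactly one block of size 2 and the rest size 1 → block sizes [2, 1]

Assembling the blocks gives a Jordan form
J =
  [6, 1, 0]
  [0, 6, 0]
  [0, 0, 6]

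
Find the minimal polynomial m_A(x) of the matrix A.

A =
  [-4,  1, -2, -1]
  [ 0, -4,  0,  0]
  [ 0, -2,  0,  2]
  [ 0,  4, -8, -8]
x^2 + 8*x + 16

The characteristic polynomial is χ_A(x) = (x + 4)^4, so the eigenvalues are known. The minimal polynomial is
  m_A(x) = Π_λ (x − λ)^{k_λ}
where k_λ is the size of the *largest* Jordan block for λ (equivalently, the smallest k with (A − λI)^k v = 0 for every generalised eigenvector v of λ).

  λ = -4: largest Jordan block has size 2, contributing (x + 4)^2

So m_A(x) = (x + 4)^2 = x^2 + 8*x + 16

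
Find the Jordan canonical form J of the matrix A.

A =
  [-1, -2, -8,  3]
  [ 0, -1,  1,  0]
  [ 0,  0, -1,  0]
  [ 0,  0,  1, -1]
J_3(-1) ⊕ J_1(-1)

The characteristic polynomial is
  det(x·I − A) = x^4 + 4*x^3 + 6*x^2 + 4*x + 1 = (x + 1)^4

Eigenvalues and multiplicities (the geometric multiplicity of λ is n − rank(A − λI), which equals the number of Jordan blocks for λ):
  λ = -1: algebraic multiplicity = 4, geometric multiplicity = 2

Determining the block sizes for each eigenvalue:
  λ = -1: with am = 4 and gm = 2, the partition is not yet determined (e.g. several partitions of 4 into 2 parts exist). Let N = A − (-1)·I. Computing rank(N^1) = 2, rank(N^2) = 1, rank(N^3) = 0; the number of blocks of size ≥ j is rank(N^{j−1}) − rank(N^j), giving [2, 1, 1]. So we have 1 block(s) of size 3, 1 block(s) of size 1 → block sizes [3, 1]

Assembling the blocks gives a Jordan form
J =
  [-1,  1,  0,  0]
  [ 0, -1,  1,  0]
  [ 0,  0, -1,  0]
  [ 0,  0,  0, -1]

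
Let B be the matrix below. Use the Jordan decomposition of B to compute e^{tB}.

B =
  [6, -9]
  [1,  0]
e^{tB} =
  [3*t*exp(3*t) + exp(3*t), -9*t*exp(3*t)]
  [t*exp(3*t), -3*t*exp(3*t) + exp(3*t)]

Strategy: write B = P · J · P⁻¹ where J is a Jordan canonical form, so e^{tB} = P · e^{tJ} · P⁻¹, and e^{tJ} can be computed block-by-block.

B has Jordan form
J =
  [3, 1]
  [0, 3]
(up to reordering of blocks).

Per-block formulas:
  For a 2×2 Jordan block J_2(3): exp(t · J_2(3)) = e^(3t)·(I + t·N), where N is the 2×2 nilpotent shift.

After assembling e^{tJ} and conjugating by P, we get:

e^{tB} =
  [3*t*exp(3*t) + exp(3*t), -9*t*exp(3*t)]
  [t*exp(3*t), -3*t*exp(3*t) + exp(3*t)]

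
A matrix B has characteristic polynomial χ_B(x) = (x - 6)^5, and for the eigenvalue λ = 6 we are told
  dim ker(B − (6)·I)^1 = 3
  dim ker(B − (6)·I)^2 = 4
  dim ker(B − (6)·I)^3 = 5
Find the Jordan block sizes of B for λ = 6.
Block sizes for λ = 6: [3, 1, 1]

From the dimensions of kernels of powers, the number of Jordan blocks of size at least j is d_j − d_{j−1} where d_j = dim ker(N^j) (with d_0 = 0). Computing the differences gives [3, 1, 1].
The number of blocks of size exactly k is (#blocks of size ≥ k) − (#blocks of size ≥ k + 1), so the partition is: 2 block(s) of size 1, 1 block(s) of size 3.
In nonincreasing order the block sizes are [3, 1, 1].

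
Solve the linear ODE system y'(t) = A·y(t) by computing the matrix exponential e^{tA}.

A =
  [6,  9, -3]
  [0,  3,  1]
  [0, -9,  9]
e^{tA} =
  [exp(6*t), 9*t*exp(6*t), -3*t*exp(6*t)]
  [0, -3*t*exp(6*t) + exp(6*t), t*exp(6*t)]
  [0, -9*t*exp(6*t), 3*t*exp(6*t) + exp(6*t)]

Strategy: write A = P · J · P⁻¹ where J is a Jordan canonical form, so e^{tA} = P · e^{tJ} · P⁻¹, and e^{tJ} can be computed block-by-block.

A has Jordan form
J =
  [6, 1, 0]
  [0, 6, 0]
  [0, 0, 6]
(up to reordering of blocks).

Per-block formulas:
  For a 2×2 Jordan block J_2(6): exp(t · J_2(6)) = e^(6t)·(I + t·N), where N is the 2×2 nilpotent shift.
  For a 1×1 block at λ = 6: exp(t · [6]) = [e^(6t)].

After assembling e^{tJ} and conjugating by P, we get:

e^{tA} =
  [exp(6*t), 9*t*exp(6*t), -3*t*exp(6*t)]
  [0, -3*t*exp(6*t) + exp(6*t), t*exp(6*t)]
  [0, -9*t*exp(6*t), 3*t*exp(6*t) + exp(6*t)]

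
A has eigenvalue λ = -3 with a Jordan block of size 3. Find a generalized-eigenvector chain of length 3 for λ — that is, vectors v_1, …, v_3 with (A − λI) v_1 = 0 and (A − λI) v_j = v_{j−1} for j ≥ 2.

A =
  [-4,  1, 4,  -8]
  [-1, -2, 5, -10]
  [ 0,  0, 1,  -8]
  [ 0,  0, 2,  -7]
A Jordan chain for λ = -3 of length 3:
v_1 = (1, 1, 0, 0)ᵀ
v_2 = (4, 5, 4, 2)ᵀ
v_3 = (0, 0, 1, 0)ᵀ

Let N = A − (-3)·I. We want v_3 with N^3 v_3 = 0 but N^2 v_3 ≠ 0; then v_{j-1} := N · v_j for j = 3, …, 2.

Pick v_3 = (0, 0, 1, 0)ᵀ.
Then v_2 = N · v_3 = (4, 5, 4, 2)ᵀ.
Then v_1 = N · v_2 = (1, 1, 0, 0)ᵀ.

Sanity check: (A − (-3)·I) v_1 = (0, 0, 0, 0)ᵀ = 0. ✓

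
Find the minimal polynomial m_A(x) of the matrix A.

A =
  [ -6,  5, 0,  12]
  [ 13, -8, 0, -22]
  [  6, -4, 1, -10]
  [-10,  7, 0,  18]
x^3 - 4*x^2 + 5*x - 2

The characteristic polynomial is χ_A(x) = (x - 2)*(x - 1)^3, so the eigenvalues are known. The minimal polynomial is
  m_A(x) = Π_λ (x − λ)^{k_λ}
where k_λ is the size of the *largest* Jordan block for λ (equivalently, the smallest k with (A − λI)^k v = 0 for every generalised eigenvector v of λ).

  λ = 1: largest Jordan block has size 2, contributing (x − 1)^2
  λ = 2: largest Jordan block has size 1, contributing (x − 2)

So m_A(x) = (x - 2)*(x - 1)^2 = x^3 - 4*x^2 + 5*x - 2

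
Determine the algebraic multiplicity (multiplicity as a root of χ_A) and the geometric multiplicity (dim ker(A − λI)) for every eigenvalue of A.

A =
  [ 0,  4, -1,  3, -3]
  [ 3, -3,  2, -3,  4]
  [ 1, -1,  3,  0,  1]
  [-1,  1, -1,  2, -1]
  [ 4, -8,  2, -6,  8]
λ = 2: alg = 5, geom = 3

Step 1 — factor the characteristic polynomial to read off the algebraic multiplicities:
  χ_A(x) = (x - 2)^5

Step 2 — compute geometric multiplicities via the rank-nullity identity g(λ) = n − rank(A − λI):
  rank(A − (2)·I) = 2, so dim ker(A − (2)·I) = n − 2 = 3

Summary:
  λ = 2: algebraic multiplicity = 5, geometric multiplicity = 3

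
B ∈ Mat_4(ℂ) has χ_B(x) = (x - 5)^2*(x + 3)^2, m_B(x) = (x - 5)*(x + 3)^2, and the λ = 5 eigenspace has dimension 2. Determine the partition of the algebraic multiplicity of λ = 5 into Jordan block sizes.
Block sizes for λ = 5: [1, 1]

Step 1 — from the characteristic polynomial, algebraic multiplicity of λ = 5 is 2. From dim ker(B − (5)·I) = 2, there are exactly 2 Jordan blocks for λ = 5.
Step 2 — from the minimal polynomial, the factor (x − 5) tells us the largest block for λ = 5 has size 1.
Step 3 — with total size 2, 2 blocks, and largest block 1, the block sizes (in nonincreasing order) are [1, 1].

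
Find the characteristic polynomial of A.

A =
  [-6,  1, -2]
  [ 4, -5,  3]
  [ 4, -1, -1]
x^3 + 12*x^2 + 48*x + 64

Expanding det(x·I − A) (e.g. by cofactor expansion or by noting that A is similar to its Jordan form J, which has the same characteristic polynomial as A) gives
  χ_A(x) = x^3 + 12*x^2 + 48*x + 64
which factors as (x + 4)^3. The eigenvalues (with algebraic multiplicities) are λ = -4 with multiplicity 3.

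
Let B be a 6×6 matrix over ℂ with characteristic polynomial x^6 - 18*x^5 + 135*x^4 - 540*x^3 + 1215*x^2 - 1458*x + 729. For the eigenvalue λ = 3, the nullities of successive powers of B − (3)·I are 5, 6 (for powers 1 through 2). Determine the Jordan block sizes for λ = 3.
Block sizes for λ = 3: [2, 1, 1, 1, 1]

From the dimensions of kernels of powers, the number of Jordan blocks of size at least j is d_j − d_{j−1} where d_j = dim ker(N^j) (with d_0 = 0). Computing the differences gives [5, 1].
The number of blocks of size exactly k is (#blocks of size ≥ k) − (#blocks of size ≥ k + 1), so the partition is: 4 block(s) of size 1, 1 block(s) of size 2.
In nonincreasing order the block sizes are [2, 1, 1, 1, 1].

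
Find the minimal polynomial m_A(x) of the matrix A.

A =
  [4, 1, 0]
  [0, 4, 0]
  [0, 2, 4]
x^2 - 8*x + 16

The characteristic polynomial is χ_A(x) = (x - 4)^3, so the eigenvalues are known. The minimal polynomial is
  m_A(x) = Π_λ (x − λ)^{k_λ}
where k_λ is the size of the *largest* Jordan block for λ (equivalently, the smallest k with (A − λI)^k v = 0 for every generalised eigenvector v of λ).

  λ = 4: largest Jordan block has size 2, contributing (x − 4)^2

So m_A(x) = (x - 4)^2 = x^2 - 8*x + 16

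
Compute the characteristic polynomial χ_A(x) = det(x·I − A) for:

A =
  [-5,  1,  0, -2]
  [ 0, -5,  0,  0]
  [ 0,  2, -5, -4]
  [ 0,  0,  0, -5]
x^4 + 20*x^3 + 150*x^2 + 500*x + 625

Expanding det(x·I − A) (e.g. by cofactor expansion or by noting that A is similar to its Jordan form J, which has the same characteristic polynomial as A) gives
  χ_A(x) = x^4 + 20*x^3 + 150*x^2 + 500*x + 625
which factors as (x + 5)^4. The eigenvalues (with algebraic multiplicities) are λ = -5 with multiplicity 4.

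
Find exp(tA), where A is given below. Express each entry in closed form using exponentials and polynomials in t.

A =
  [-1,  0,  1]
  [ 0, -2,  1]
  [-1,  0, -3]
e^{tA} =
  [t*exp(-2*t) + exp(-2*t), 0, t*exp(-2*t)]
  [-t^2*exp(-2*t)/2, exp(-2*t), -t^2*exp(-2*t)/2 + t*exp(-2*t)]
  [-t*exp(-2*t), 0, -t*exp(-2*t) + exp(-2*t)]

Strategy: write A = P · J · P⁻¹ where J is a Jordan canonical form, so e^{tA} = P · e^{tJ} · P⁻¹, and e^{tJ} can be computed block-by-block.

A has Jordan form
J =
  [-2,  1,  0]
  [ 0, -2,  1]
  [ 0,  0, -2]
(up to reordering of blocks).

Per-block formulas:
  For a 3×3 Jordan block J_3(-2): exp(t · J_3(-2)) = e^(-2t)·(I + t·N + (t^2/2)·N^2), where N is the 3×3 nilpotent shift.

After assembling e^{tJ} and conjugating by P, we get:

e^{tA} =
  [t*exp(-2*t) + exp(-2*t), 0, t*exp(-2*t)]
  [-t^2*exp(-2*t)/2, exp(-2*t), -t^2*exp(-2*t)/2 + t*exp(-2*t)]
  [-t*exp(-2*t), 0, -t*exp(-2*t) + exp(-2*t)]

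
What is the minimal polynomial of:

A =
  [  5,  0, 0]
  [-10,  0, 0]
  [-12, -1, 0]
x^3 - 5*x^2

The characteristic polynomial is χ_A(x) = x^2*(x - 5), so the eigenvalues are known. The minimal polynomial is
  m_A(x) = Π_λ (x − λ)^{k_λ}
where k_λ is the size of the *largest* Jordan block for λ (equivalently, the smallest k with (A − λI)^k v = 0 for every generalised eigenvector v of λ).

  λ = 0: largest Jordan block has size 2, contributing (x − 0)^2
  λ = 5: largest Jordan block has size 1, contributing (x − 5)

So m_A(x) = x^2*(x - 5) = x^3 - 5*x^2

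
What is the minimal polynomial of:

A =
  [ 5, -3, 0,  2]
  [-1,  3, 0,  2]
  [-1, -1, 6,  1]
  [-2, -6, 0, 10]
x^2 - 12*x + 36

The characteristic polynomial is χ_A(x) = (x - 6)^4, so the eigenvalues are known. The minimal polynomial is
  m_A(x) = Π_λ (x − λ)^{k_λ}
where k_λ is the size of the *largest* Jordan block for λ (equivalently, the smallest k with (A − λI)^k v = 0 for every generalised eigenvector v of λ).

  λ = 6: largest Jordan block has size 2, contributing (x − 6)^2

So m_A(x) = (x - 6)^2 = x^2 - 12*x + 36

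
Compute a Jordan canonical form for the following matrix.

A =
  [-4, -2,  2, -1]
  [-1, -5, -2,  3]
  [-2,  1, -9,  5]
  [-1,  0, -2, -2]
J_2(-5) ⊕ J_2(-5)

The characteristic polynomial is
  det(x·I − A) = x^4 + 20*x^3 + 150*x^2 + 500*x + 625 = (x + 5)^4

Eigenvalues and multiplicities (the geometric multiplicity of λ is n − rank(A − λI), which equals the number of Jordan blocks for λ):
  λ = -5: algebraic multiplicity = 4, geometric multiplicity = 2

Determining the block sizes for each eigenvalue:
  λ = -5: with am = 4 and gm = 2, the partition is not yet determined (e.g. several partitions of 4 into 2 parts exist). Let N = A − (-5)·I. Computing rank(N^1) = 2, rank(N^2) = 0; the number of blocks of size ≥ j is rank(N^{j−1}) − rank(N^j), giving [2, 2]. So we have 2 block(s) of size 2 → block sizes [2, 2]

Assembling the blocks gives a Jordan form
J =
  [-5,  1,  0,  0]
  [ 0, -5,  0,  0]
  [ 0,  0, -5,  1]
  [ 0,  0,  0, -5]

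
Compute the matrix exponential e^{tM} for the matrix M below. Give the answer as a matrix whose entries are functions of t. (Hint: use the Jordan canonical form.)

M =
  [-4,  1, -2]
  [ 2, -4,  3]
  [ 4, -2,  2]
e^{tM} =
  [-t^2*exp(-2*t) - 2*t*exp(-2*t) + exp(-2*t), t*exp(-2*t), -t^2*exp(-2*t)/2 - 2*t*exp(-2*t)]
  [2*t^2*exp(-2*t) + 2*t*exp(-2*t), -2*t*exp(-2*t) + exp(-2*t), t^2*exp(-2*t) + 3*t*exp(-2*t)]
  [2*t^2*exp(-2*t) + 4*t*exp(-2*t), -2*t*exp(-2*t), t^2*exp(-2*t) + 4*t*exp(-2*t) + exp(-2*t)]

Strategy: write M = P · J · P⁻¹ where J is a Jordan canonical form, so e^{tM} = P · e^{tJ} · P⁻¹, and e^{tJ} can be computed block-by-block.

M has Jordan form
J =
  [-2,  1,  0]
  [ 0, -2,  1]
  [ 0,  0, -2]
(up to reordering of blocks).

Per-block formulas:
  For a 3×3 Jordan block J_3(-2): exp(t · J_3(-2)) = e^(-2t)·(I + t·N + (t^2/2)·N^2), where N is the 3×3 nilpotent shift.

After assembling e^{tJ} and conjugating by P, we get:

e^{tM} =
  [-t^2*exp(-2*t) - 2*t*exp(-2*t) + exp(-2*t), t*exp(-2*t), -t^2*exp(-2*t)/2 - 2*t*exp(-2*t)]
  [2*t^2*exp(-2*t) + 2*t*exp(-2*t), -2*t*exp(-2*t) + exp(-2*t), t^2*exp(-2*t) + 3*t*exp(-2*t)]
  [2*t^2*exp(-2*t) + 4*t*exp(-2*t), -2*t*exp(-2*t), t^2*exp(-2*t) + 4*t*exp(-2*t) + exp(-2*t)]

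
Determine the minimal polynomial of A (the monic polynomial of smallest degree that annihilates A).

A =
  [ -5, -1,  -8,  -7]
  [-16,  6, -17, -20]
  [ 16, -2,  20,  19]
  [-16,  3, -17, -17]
x^4 - 4*x^3 - 18*x^2 + 108*x - 135

The characteristic polynomial is χ_A(x) = (x - 3)^3*(x + 5), so the eigenvalues are known. The minimal polynomial is
  m_A(x) = Π_λ (x − λ)^{k_λ}
where k_λ is the size of the *largest* Jordan block for λ (equivalently, the smallest k with (A − λI)^k v = 0 for every generalised eigenvector v of λ).

  λ = -5: largest Jordan block has size 1, contributing (x + 5)
  λ = 3: largest Jordan block has size 3, contributing (x − 3)^3

So m_A(x) = (x - 3)^3*(x + 5) = x^4 - 4*x^3 - 18*x^2 + 108*x - 135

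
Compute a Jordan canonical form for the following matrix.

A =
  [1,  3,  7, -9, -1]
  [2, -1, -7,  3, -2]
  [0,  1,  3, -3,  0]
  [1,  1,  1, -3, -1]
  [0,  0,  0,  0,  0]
J_3(0) ⊕ J_1(0) ⊕ J_1(0)

The characteristic polynomial is
  det(x·I − A) = x^5

Eigenvalues and multiplicities (the geometric multiplicity of λ is n − rank(A − λI), which equals the number of Jordan blocks for λ):
  λ = 0: algebraic multiplicity = 5, geometric multiplicity = 3

Determining the block sizes for each eigenvalue:
  λ = 0: with am = 5 and gm = 3, the partition is not yet determined (e.g. several partitions of 5 into 3 parts exist). Let N = A − (0)·I. Computing rank(N^1) = 2, rank(N^2) = 1, rank(N^3) = 0; the number of blocks of size ≥ j is rank(N^{j−1}) − rank(N^j), giving [3, 1, 1]. So we have 1 block(s) of size 3, 2 block(s) of size 1 → block sizes [3, 1, 1]

Assembling the blocks gives a Jordan form
J =
  [0, 1, 0, 0, 0]
  [0, 0, 1, 0, 0]
  [0, 0, 0, 0, 0]
  [0, 0, 0, 0, 0]
  [0, 0, 0, 0, 0]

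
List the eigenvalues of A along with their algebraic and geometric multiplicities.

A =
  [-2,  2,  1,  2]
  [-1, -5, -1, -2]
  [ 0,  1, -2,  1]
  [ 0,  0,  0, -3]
λ = -3: alg = 4, geom = 2

Step 1 — factor the characteristic polynomial to read off the algebraic multiplicities:
  χ_A(x) = (x + 3)^4

Step 2 — compute geometric multiplicities via the rank-nullity identity g(λ) = n − rank(A − λI):
  rank(A − (-3)·I) = 2, so dim ker(A − (-3)·I) = n − 2 = 2

Summary:
  λ = -3: algebraic multiplicity = 4, geometric multiplicity = 2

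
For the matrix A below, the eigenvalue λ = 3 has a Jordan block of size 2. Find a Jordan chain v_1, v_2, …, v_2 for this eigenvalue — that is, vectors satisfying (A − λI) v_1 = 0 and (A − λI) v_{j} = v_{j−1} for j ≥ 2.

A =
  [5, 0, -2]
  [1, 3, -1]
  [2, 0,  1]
A Jordan chain for λ = 3 of length 2:
v_1 = (2, 1, 2)ᵀ
v_2 = (1, 0, 0)ᵀ

Let N = A − (3)·I. We want v_2 with N^2 v_2 = 0 but N^1 v_2 ≠ 0; then v_{j-1} := N · v_j for j = 2, …, 2.

Pick v_2 = (1, 0, 0)ᵀ.
Then v_1 = N · v_2 = (2, 1, 2)ᵀ.

Sanity check: (A − (3)·I) v_1 = (0, 0, 0)ᵀ = 0. ✓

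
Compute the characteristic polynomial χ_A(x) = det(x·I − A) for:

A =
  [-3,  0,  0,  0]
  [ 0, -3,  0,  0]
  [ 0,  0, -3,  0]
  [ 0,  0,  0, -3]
x^4 + 12*x^3 + 54*x^2 + 108*x + 81

Expanding det(x·I − A) (e.g. by cofactor expansion or by noting that A is similar to its Jordan form J, which has the same characteristic polynomial as A) gives
  χ_A(x) = x^4 + 12*x^3 + 54*x^2 + 108*x + 81
which factors as (x + 3)^4. The eigenvalues (with algebraic multiplicities) are λ = -3 with multiplicity 4.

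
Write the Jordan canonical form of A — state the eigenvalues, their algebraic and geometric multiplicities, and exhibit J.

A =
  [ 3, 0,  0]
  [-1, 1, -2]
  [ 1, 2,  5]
J_2(3) ⊕ J_1(3)

The characteristic polynomial is
  det(x·I − A) = x^3 - 9*x^2 + 27*x - 27 = (x - 3)^3

Eigenvalues and multiplicities (the geometric multiplicity of λ is n − rank(A − λI), which equals the number of Jordan blocks for λ):
  λ = 3: algebraic multiplicity = 3, geometric multiplicity = 2

Determining the block sizes for each eigenvalue:
  λ = 3: 2 blocks summing to 3 forces exactly one block of size 2 and the rest size 1 → block sizes [2, 1]

Assembling the blocks gives a Jordan form
J =
  [3, 1, 0]
  [0, 3, 0]
  [0, 0, 3]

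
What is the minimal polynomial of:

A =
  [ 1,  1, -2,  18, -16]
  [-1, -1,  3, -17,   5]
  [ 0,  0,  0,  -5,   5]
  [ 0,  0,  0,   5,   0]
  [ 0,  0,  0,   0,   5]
x^4 - 5*x^3

The characteristic polynomial is χ_A(x) = x^3*(x - 5)^2, so the eigenvalues are known. The minimal polynomial is
  m_A(x) = Π_λ (x − λ)^{k_λ}
where k_λ is the size of the *largest* Jordan block for λ (equivalently, the smallest k with (A − λI)^k v = 0 for every generalised eigenvector v of λ).

  λ = 0: largest Jordan block has size 3, contributing (x − 0)^3
  λ = 5: largest Jordan block has size 1, contributing (x − 5)

So m_A(x) = x^3*(x - 5) = x^4 - 5*x^3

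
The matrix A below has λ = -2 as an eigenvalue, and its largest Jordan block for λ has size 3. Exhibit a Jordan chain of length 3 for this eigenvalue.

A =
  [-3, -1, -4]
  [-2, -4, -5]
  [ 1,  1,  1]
A Jordan chain for λ = -2 of length 3:
v_1 = (-1, 1, 0)ᵀ
v_2 = (-1, -2, 1)ᵀ
v_3 = (1, 0, 0)ᵀ

Let N = A − (-2)·I. We want v_3 with N^3 v_3 = 0 but N^2 v_3 ≠ 0; then v_{j-1} := N · v_j for j = 3, …, 2.

Pick v_3 = (1, 0, 0)ᵀ.
Then v_2 = N · v_3 = (-1, -2, 1)ᵀ.
Then v_1 = N · v_2 = (-1, 1, 0)ᵀ.

Sanity check: (A − (-2)·I) v_1 = (0, 0, 0)ᵀ = 0. ✓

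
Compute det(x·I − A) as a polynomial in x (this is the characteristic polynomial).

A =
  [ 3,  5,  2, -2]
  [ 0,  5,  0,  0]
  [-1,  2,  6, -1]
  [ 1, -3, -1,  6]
x^4 - 20*x^3 + 150*x^2 - 500*x + 625

Expanding det(x·I − A) (e.g. by cofactor expansion or by noting that A is similar to its Jordan form J, which has the same characteristic polynomial as A) gives
  χ_A(x) = x^4 - 20*x^3 + 150*x^2 - 500*x + 625
which factors as (x - 5)^4. The eigenvalues (with algebraic multiplicities) are λ = 5 with multiplicity 4.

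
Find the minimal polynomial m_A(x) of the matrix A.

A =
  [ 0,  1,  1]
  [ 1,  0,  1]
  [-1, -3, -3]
x^3 + 3*x^2 + 3*x + 1

The characteristic polynomial is χ_A(x) = (x + 1)^3, so the eigenvalues are known. The minimal polynomial is
  m_A(x) = Π_λ (x − λ)^{k_λ}
where k_λ is the size of the *largest* Jordan block for λ (equivalently, the smallest k with (A − λI)^k v = 0 for every generalised eigenvector v of λ).

  λ = -1: largest Jordan block has size 3, contributing (x + 1)^3

So m_A(x) = (x + 1)^3 = x^3 + 3*x^2 + 3*x + 1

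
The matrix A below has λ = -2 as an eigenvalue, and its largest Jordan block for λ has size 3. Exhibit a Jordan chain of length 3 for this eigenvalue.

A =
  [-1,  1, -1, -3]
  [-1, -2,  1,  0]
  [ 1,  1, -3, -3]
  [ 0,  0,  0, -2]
A Jordan chain for λ = -2 of length 3:
v_1 = (-1, 0, -1, 0)ᵀ
v_2 = (1, -1, 1, 0)ᵀ
v_3 = (1, 0, 0, 0)ᵀ

Let N = A − (-2)·I. We want v_3 with N^3 v_3 = 0 but N^2 v_3 ≠ 0; then v_{j-1} := N · v_j for j = 3, …, 2.

Pick v_3 = (1, 0, 0, 0)ᵀ.
Then v_2 = N · v_3 = (1, -1, 1, 0)ᵀ.
Then v_1 = N · v_2 = (-1, 0, -1, 0)ᵀ.

Sanity check: (A − (-2)·I) v_1 = (0, 0, 0, 0)ᵀ = 0. ✓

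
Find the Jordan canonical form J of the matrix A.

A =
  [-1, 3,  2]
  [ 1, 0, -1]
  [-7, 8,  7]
J_3(2)

The characteristic polynomial is
  det(x·I − A) = x^3 - 6*x^2 + 12*x - 8 = (x - 2)^3

Eigenvalues and multiplicities (the geometric multiplicity of λ is n − rank(A − λI), which equals the number of Jordan blocks for λ):
  λ = 2: algebraic multiplicity = 3, geometric multiplicity = 1

Determining the block sizes for each eigenvalue:
  λ = 2: one block (gm = 1), so the single block has size am = 3 → block sizes [3]

Assembling the blocks gives a Jordan form
J =
  [2, 1, 0]
  [0, 2, 1]
  [0, 0, 2]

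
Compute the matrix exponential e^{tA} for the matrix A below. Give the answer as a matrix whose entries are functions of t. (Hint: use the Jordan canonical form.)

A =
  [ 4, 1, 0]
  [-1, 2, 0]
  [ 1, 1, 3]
e^{tA} =
  [t*exp(3*t) + exp(3*t), t*exp(3*t), 0]
  [-t*exp(3*t), -t*exp(3*t) + exp(3*t), 0]
  [t*exp(3*t), t*exp(3*t), exp(3*t)]

Strategy: write A = P · J · P⁻¹ where J is a Jordan canonical form, so e^{tA} = P · e^{tJ} · P⁻¹, and e^{tJ} can be computed block-by-block.

A has Jordan form
J =
  [3, 1, 0]
  [0, 3, 0]
  [0, 0, 3]
(up to reordering of blocks).

Per-block formulas:
  For a 2×2 Jordan block J_2(3): exp(t · J_2(3)) = e^(3t)·(I + t·N), where N is the 2×2 nilpotent shift.
  For a 1×1 block at λ = 3: exp(t · [3]) = [e^(3t)].

After assembling e^{tJ} and conjugating by P, we get:

e^{tA} =
  [t*exp(3*t) + exp(3*t), t*exp(3*t), 0]
  [-t*exp(3*t), -t*exp(3*t) + exp(3*t), 0]
  [t*exp(3*t), t*exp(3*t), exp(3*t)]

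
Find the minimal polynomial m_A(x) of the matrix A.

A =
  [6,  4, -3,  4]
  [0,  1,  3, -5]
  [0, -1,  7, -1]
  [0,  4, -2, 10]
x^3 - 18*x^2 + 108*x - 216

The characteristic polynomial is χ_A(x) = (x - 6)^4, so the eigenvalues are known. The minimal polynomial is
  m_A(x) = Π_λ (x − λ)^{k_λ}
where k_λ is the size of the *largest* Jordan block for λ (equivalently, the smallest k with (A − λI)^k v = 0 for every generalised eigenvector v of λ).

  λ = 6: largest Jordan block has size 3, contributing (x − 6)^3

So m_A(x) = (x - 6)^3 = x^3 - 18*x^2 + 108*x - 216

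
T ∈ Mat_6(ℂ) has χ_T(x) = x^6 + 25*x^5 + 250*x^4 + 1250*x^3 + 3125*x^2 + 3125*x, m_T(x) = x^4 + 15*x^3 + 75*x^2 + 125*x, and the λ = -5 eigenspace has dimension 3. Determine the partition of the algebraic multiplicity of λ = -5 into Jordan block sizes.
Block sizes for λ = -5: [3, 1, 1]

Step 1 — from the characteristic polynomial, algebraic multiplicity of λ = -5 is 5. From dim ker(T − (-5)·I) = 3, there are exactly 3 Jordan blocks for λ = -5.
Step 2 — from the minimal polynomial, the factor (x + 5)^3 tells us the largest block for λ = -5 has size 3.
Step 3 — with total size 5, 3 blocks, and largest block 3, the block sizes (in nonincreasing order) are [3, 1, 1].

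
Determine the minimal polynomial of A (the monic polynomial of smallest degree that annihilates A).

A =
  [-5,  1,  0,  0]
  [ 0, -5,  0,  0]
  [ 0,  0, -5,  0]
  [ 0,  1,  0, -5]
x^2 + 10*x + 25

The characteristic polynomial is χ_A(x) = (x + 5)^4, so the eigenvalues are known. The minimal polynomial is
  m_A(x) = Π_λ (x − λ)^{k_λ}
where k_λ is the size of the *largest* Jordan block for λ (equivalently, the smallest k with (A − λI)^k v = 0 for every generalised eigenvector v of λ).

  λ = -5: largest Jordan block has size 2, contributing (x + 5)^2

So m_A(x) = (x + 5)^2 = x^2 + 10*x + 25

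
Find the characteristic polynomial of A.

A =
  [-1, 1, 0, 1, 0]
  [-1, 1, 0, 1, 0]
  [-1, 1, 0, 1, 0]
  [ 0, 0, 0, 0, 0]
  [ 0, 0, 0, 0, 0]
x^5

Expanding det(x·I − A) (e.g. by cofactor expansion or by noting that A is similar to its Jordan form J, which has the same characteristic polynomial as A) gives
  χ_A(x) = x^5
which factors as x^5. The eigenvalues (with algebraic multiplicities) are λ = 0 with multiplicity 5.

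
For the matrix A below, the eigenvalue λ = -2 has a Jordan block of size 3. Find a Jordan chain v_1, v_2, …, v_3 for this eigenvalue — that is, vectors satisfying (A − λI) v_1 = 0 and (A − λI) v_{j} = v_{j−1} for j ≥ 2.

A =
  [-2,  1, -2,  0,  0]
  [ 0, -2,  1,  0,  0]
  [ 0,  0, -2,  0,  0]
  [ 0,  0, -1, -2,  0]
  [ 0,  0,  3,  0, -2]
A Jordan chain for λ = -2 of length 3:
v_1 = (1, 0, 0, 0, 0)ᵀ
v_2 = (-2, 1, 0, -1, 3)ᵀ
v_3 = (0, 0, 1, 0, 0)ᵀ

Let N = A − (-2)·I. We want v_3 with N^3 v_3 = 0 but N^2 v_3 ≠ 0; then v_{j-1} := N · v_j for j = 3, …, 2.

Pick v_3 = (0, 0, 1, 0, 0)ᵀ.
Then v_2 = N · v_3 = (-2, 1, 0, -1, 3)ᵀ.
Then v_1 = N · v_2 = (1, 0, 0, 0, 0)ᵀ.

Sanity check: (A − (-2)·I) v_1 = (0, 0, 0, 0, 0)ᵀ = 0. ✓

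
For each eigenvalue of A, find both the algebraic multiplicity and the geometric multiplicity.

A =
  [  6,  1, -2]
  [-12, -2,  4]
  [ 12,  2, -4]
λ = 0: alg = 3, geom = 2

Step 1 — factor the characteristic polynomial to read off the algebraic multiplicities:
  χ_A(x) = x^3

Step 2 — compute geometric multiplicities via the rank-nullity identity g(λ) = n − rank(A − λI):
  rank(A − (0)·I) = 1, so dim ker(A − (0)·I) = n − 1 = 2

Summary:
  λ = 0: algebraic multiplicity = 3, geometric multiplicity = 2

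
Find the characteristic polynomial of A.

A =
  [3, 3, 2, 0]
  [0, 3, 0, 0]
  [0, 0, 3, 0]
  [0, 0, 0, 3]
x^4 - 12*x^3 + 54*x^2 - 108*x + 81

Expanding det(x·I − A) (e.g. by cofactor expansion or by noting that A is similar to its Jordan form J, which has the same characteristic polynomial as A) gives
  χ_A(x) = x^4 - 12*x^3 + 54*x^2 - 108*x + 81
which factors as (x - 3)^4. The eigenvalues (with algebraic multiplicities) are λ = 3 with multiplicity 4.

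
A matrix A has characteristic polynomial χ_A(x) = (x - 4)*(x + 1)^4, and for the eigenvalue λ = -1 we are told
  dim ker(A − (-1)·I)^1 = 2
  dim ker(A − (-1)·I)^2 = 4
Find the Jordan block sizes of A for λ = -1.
Block sizes for λ = -1: [2, 2]

From the dimensions of kernels of powers, the number of Jordan blocks of size at least j is d_j − d_{j−1} where d_j = dim ker(N^j) (with d_0 = 0). Computing the differences gives [2, 2].
The number of blocks of size exactly k is (#blocks of size ≥ k) − (#blocks of size ≥ k + 1), so the partition is: 2 block(s) of size 2.
In nonincreasing order the block sizes are [2, 2].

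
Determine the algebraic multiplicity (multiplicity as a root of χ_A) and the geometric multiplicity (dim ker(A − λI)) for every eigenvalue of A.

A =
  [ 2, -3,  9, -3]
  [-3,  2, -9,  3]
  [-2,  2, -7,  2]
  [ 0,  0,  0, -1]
λ = -1: alg = 4, geom = 3

Step 1 — factor the characteristic polynomial to read off the algebraic multiplicities:
  χ_A(x) = (x + 1)^4

Step 2 — compute geometric multiplicities via the rank-nullity identity g(λ) = n − rank(A − λI):
  rank(A − (-1)·I) = 1, so dim ker(A − (-1)·I) = n − 1 = 3

Summary:
  λ = -1: algebraic multiplicity = 4, geometric multiplicity = 3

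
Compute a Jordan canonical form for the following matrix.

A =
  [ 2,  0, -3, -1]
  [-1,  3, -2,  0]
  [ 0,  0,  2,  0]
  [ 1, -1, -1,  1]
J_3(2) ⊕ J_1(2)

The characteristic polynomial is
  det(x·I − A) = x^4 - 8*x^3 + 24*x^2 - 32*x + 16 = (x - 2)^4

Eigenvalues and multiplicities (the geometric multiplicity of λ is n − rank(A − λI), which equals the number of Jordan blocks for λ):
  λ = 2: algebraic multiplicity = 4, geometric multiplicity = 2

Determining the block sizes for each eigenvalue:
  λ = 2: with am = 4 and gm = 2, the partition is not yet determined (e.g. several partitions of 4 into 2 parts exist). Let N = A − (2)·I. Computing rank(N^1) = 2, rank(N^2) = 1, rank(N^3) = 0; the number of blocks of size ≥ j is rank(N^{j−1}) − rank(N^j), giving [2, 1, 1]. So we have 1 block(s) of size 3, 1 block(s) of size 1 → block sizes [3, 1]

Assembling the blocks gives a Jordan form
J =
  [2, 1, 0, 0]
  [0, 2, 1, 0]
  [0, 0, 2, 0]
  [0, 0, 0, 2]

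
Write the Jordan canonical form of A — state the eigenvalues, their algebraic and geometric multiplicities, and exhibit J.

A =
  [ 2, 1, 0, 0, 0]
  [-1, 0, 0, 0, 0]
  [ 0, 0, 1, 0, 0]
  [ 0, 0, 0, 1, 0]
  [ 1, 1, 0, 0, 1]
J_2(1) ⊕ J_1(1) ⊕ J_1(1) ⊕ J_1(1)

The characteristic polynomial is
  det(x·I − A) = x^5 - 5*x^4 + 10*x^3 - 10*x^2 + 5*x - 1 = (x - 1)^5

Eigenvalues and multiplicities (the geometric multiplicity of λ is n − rank(A − λI), which equals the number of Jordan blocks for λ):
  λ = 1: algebraic multiplicity = 5, geometric multiplicity = 4

Determining the block sizes for each eigenvalue:
  λ = 1: 4 blocks summing to 5 forces exactly one block of size 2 and the rest size 1 → block sizes [2, 1, 1, 1]

Assembling the blocks gives a Jordan form
J =
  [1, 1, 0, 0, 0]
  [0, 1, 0, 0, 0]
  [0, 0, 1, 0, 0]
  [0, 0, 0, 1, 0]
  [0, 0, 0, 0, 1]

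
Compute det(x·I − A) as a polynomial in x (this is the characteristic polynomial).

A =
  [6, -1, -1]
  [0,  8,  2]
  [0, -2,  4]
x^3 - 18*x^2 + 108*x - 216

Expanding det(x·I − A) (e.g. by cofactor expansion or by noting that A is similar to its Jordan form J, which has the same characteristic polynomial as A) gives
  χ_A(x) = x^3 - 18*x^2 + 108*x - 216
which factors as (x - 6)^3. The eigenvalues (with algebraic multiplicities) are λ = 6 with multiplicity 3.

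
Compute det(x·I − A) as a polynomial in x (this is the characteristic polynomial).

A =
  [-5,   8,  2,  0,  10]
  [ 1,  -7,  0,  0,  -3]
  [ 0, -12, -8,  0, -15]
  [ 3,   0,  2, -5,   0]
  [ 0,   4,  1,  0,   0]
x^5 + 25*x^4 + 250*x^3 + 1250*x^2 + 3125*x + 3125

Expanding det(x·I − A) (e.g. by cofactor expansion or by noting that A is similar to its Jordan form J, which has the same characteristic polynomial as A) gives
  χ_A(x) = x^5 + 25*x^4 + 250*x^3 + 1250*x^2 + 3125*x + 3125
which factors as (x + 5)^5. The eigenvalues (with algebraic multiplicities) are λ = -5 with multiplicity 5.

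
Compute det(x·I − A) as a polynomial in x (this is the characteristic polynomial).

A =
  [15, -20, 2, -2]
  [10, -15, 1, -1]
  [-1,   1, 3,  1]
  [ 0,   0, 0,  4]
x^4 - 7*x^3 - 12*x^2 + 176*x - 320

Expanding det(x·I − A) (e.g. by cofactor expansion or by noting that A is similar to its Jordan form J, which has the same characteristic polynomial as A) gives
  χ_A(x) = x^4 - 7*x^3 - 12*x^2 + 176*x - 320
which factors as (x - 4)^3*(x + 5). The eigenvalues (with algebraic multiplicities) are λ = -5 with multiplicity 1, λ = 4 with multiplicity 3.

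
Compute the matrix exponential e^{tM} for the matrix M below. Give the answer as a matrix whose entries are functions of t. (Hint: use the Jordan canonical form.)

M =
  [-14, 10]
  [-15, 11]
e^{tM} =
  [-2*exp(t) + 3*exp(-4*t), 2*exp(t) - 2*exp(-4*t)]
  [-3*exp(t) + 3*exp(-4*t), 3*exp(t) - 2*exp(-4*t)]

Strategy: write M = P · J · P⁻¹ where J is a Jordan canonical form, so e^{tM} = P · e^{tJ} · P⁻¹, and e^{tJ} can be computed block-by-block.

M has Jordan form
J =
  [-4, 0]
  [ 0, 1]
(up to reordering of blocks).

Per-block formulas:
  For a 1×1 block at λ = -4: exp(t · [-4]) = [e^(-4t)].
  For a 1×1 block at λ = 1: exp(t · [1]) = [e^(1t)].

After assembling e^{tJ} and conjugating by P, we get:

e^{tM} =
  [-2*exp(t) + 3*exp(-4*t), 2*exp(t) - 2*exp(-4*t)]
  [-3*exp(t) + 3*exp(-4*t), 3*exp(t) - 2*exp(-4*t)]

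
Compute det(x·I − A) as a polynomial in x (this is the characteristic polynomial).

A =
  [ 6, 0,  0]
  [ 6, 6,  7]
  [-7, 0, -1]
x^3 - 11*x^2 + 24*x + 36

Expanding det(x·I − A) (e.g. by cofactor expansion or by noting that A is similar to its Jordan form J, which has the same characteristic polynomial as A) gives
  χ_A(x) = x^3 - 11*x^2 + 24*x + 36
which factors as (x - 6)^2*(x + 1). The eigenvalues (with algebraic multiplicities) are λ = -1 with multiplicity 1, λ = 6 with multiplicity 2.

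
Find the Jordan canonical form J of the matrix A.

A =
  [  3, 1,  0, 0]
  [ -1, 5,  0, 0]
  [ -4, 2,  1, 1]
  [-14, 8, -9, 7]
J_2(4) ⊕ J_2(4)

The characteristic polynomial is
  det(x·I − A) = x^4 - 16*x^3 + 96*x^2 - 256*x + 256 = (x - 4)^4

Eigenvalues and multiplicities (the geometric multiplicity of λ is n − rank(A − λI), which equals the number of Jordan blocks for λ):
  λ = 4: algebraic multiplicity = 4, geometric multiplicity = 2

Determining the block sizes for each eigenvalue:
  λ = 4: with am = 4 and gm = 2, the partition is not yet determined (e.g. several partitions of 4 into 2 parts exist). Let N = A − (4)·I. Computing rank(N^1) = 2, rank(N^2) = 0; the number of blocks of size ≥ j is rank(N^{j−1}) − rank(N^j), giving [2, 2]. So we have 2 block(s) of size 2 → block sizes [2, 2]

Assembling the blocks gives a Jordan form
J =
  [4, 1, 0, 0]
  [0, 4, 0, 0]
  [0, 0, 4, 1]
  [0, 0, 0, 4]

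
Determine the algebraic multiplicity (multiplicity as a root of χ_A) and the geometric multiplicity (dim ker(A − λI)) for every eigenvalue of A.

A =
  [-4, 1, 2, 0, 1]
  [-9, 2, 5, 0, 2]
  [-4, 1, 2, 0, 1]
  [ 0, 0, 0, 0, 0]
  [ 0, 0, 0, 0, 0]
λ = 0: alg = 5, geom = 3

Step 1 — factor the characteristic polynomial to read off the algebraic multiplicities:
  χ_A(x) = x^5

Step 2 — compute geometric multiplicities via the rank-nullity identity g(λ) = n − rank(A − λI):
  rank(A − (0)·I) = 2, so dim ker(A − (0)·I) = n − 2 = 3

Summary:
  λ = 0: algebraic multiplicity = 5, geometric multiplicity = 3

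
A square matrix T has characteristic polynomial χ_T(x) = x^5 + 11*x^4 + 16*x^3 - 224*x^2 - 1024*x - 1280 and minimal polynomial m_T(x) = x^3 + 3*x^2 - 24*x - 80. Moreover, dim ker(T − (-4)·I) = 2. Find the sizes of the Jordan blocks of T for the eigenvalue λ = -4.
Block sizes for λ = -4: [2, 2]

Step 1 — from the characteristic polynomial, algebraic multiplicity of λ = -4 is 4. From dim ker(T − (-4)·I) = 2, there are exactly 2 Jordan blocks for λ = -4.
Step 2 — from the minimal polynomial, the factor (x + 4)^2 tells us the largest block for λ = -4 has size 2.
Step 3 — with total size 4, 2 blocks, and largest block 2, the block sizes (in nonincreasing order) are [2, 2].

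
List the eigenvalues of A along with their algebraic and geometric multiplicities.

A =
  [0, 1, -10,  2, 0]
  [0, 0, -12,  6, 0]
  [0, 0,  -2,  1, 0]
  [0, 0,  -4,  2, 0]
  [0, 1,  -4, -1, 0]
λ = 0: alg = 5, geom = 3

Step 1 — factor the characteristic polynomial to read off the algebraic multiplicities:
  χ_A(x) = x^5

Step 2 — compute geometric multiplicities via the rank-nullity identity g(λ) = n − rank(A − λI):
  rank(A − (0)·I) = 2, so dim ker(A − (0)·I) = n − 2 = 3

Summary:
  λ = 0: algebraic multiplicity = 5, geometric multiplicity = 3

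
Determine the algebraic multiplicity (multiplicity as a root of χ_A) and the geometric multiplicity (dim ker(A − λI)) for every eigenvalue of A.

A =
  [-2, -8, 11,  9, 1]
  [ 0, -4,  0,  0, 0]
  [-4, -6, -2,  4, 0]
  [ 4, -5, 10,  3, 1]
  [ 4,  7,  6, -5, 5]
λ = -4: alg = 3, geom = 2; λ = 6: alg = 2, geom = 1

Step 1 — factor the characteristic polynomial to read off the algebraic multiplicities:
  χ_A(x) = (x - 6)^2*(x + 4)^3

Step 2 — compute geometric multiplicities via the rank-nullity identity g(λ) = n − rank(A − λI):
  rank(A − (-4)·I) = 3, so dim ker(A − (-4)·I) = n − 3 = 2
  rank(A − (6)·I) = 4, so dim ker(A − (6)·I) = n − 4 = 1

Summary:
  λ = -4: algebraic multiplicity = 3, geometric multiplicity = 2
  λ = 6: algebraic multiplicity = 2, geometric multiplicity = 1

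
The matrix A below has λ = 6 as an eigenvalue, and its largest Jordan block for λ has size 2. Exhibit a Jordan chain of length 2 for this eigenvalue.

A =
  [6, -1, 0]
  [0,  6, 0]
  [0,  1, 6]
A Jordan chain for λ = 6 of length 2:
v_1 = (-1, 0, 1)ᵀ
v_2 = (0, 1, 0)ᵀ

Let N = A − (6)·I. We want v_2 with N^2 v_2 = 0 but N^1 v_2 ≠ 0; then v_{j-1} := N · v_j for j = 2, …, 2.

Pick v_2 = (0, 1, 0)ᵀ.
Then v_1 = N · v_2 = (-1, 0, 1)ᵀ.

Sanity check: (A − (6)·I) v_1 = (0, 0, 0)ᵀ = 0. ✓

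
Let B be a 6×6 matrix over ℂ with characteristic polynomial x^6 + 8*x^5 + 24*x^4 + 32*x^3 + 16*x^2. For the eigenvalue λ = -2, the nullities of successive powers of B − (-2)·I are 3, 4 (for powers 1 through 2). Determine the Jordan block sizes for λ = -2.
Block sizes for λ = -2: [2, 1, 1]

From the dimensions of kernels of powers, the number of Jordan blocks of size at least j is d_j − d_{j−1} where d_j = dim ker(N^j) (with d_0 = 0). Computing the differences gives [3, 1].
The number of blocks of size exactly k is (#blocks of size ≥ k) − (#blocks of size ≥ k + 1), so the partition is: 2 block(s) of size 1, 1 block(s) of size 2.
In nonincreasing order the block sizes are [2, 1, 1].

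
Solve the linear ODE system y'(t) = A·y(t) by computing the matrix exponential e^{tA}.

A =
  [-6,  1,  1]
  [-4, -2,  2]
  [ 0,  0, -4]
e^{tA} =
  [-2*t*exp(-4*t) + exp(-4*t), t*exp(-4*t), t*exp(-4*t)]
  [-4*t*exp(-4*t), 2*t*exp(-4*t) + exp(-4*t), 2*t*exp(-4*t)]
  [0, 0, exp(-4*t)]

Strategy: write A = P · J · P⁻¹ where J is a Jordan canonical form, so e^{tA} = P · e^{tJ} · P⁻¹, and e^{tJ} can be computed block-by-block.

A has Jordan form
J =
  [-4,  1,  0]
  [ 0, -4,  0]
  [ 0,  0, -4]
(up to reordering of blocks).

Per-block formulas:
  For a 1×1 block at λ = -4: exp(t · [-4]) = [e^(-4t)].
  For a 2×2 Jordan block J_2(-4): exp(t · J_2(-4)) = e^(-4t)·(I + t·N), where N is the 2×2 nilpotent shift.

After assembling e^{tJ} and conjugating by P, we get:

e^{tA} =
  [-2*t*exp(-4*t) + exp(-4*t), t*exp(-4*t), t*exp(-4*t)]
  [-4*t*exp(-4*t), 2*t*exp(-4*t) + exp(-4*t), 2*t*exp(-4*t)]
  [0, 0, exp(-4*t)]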